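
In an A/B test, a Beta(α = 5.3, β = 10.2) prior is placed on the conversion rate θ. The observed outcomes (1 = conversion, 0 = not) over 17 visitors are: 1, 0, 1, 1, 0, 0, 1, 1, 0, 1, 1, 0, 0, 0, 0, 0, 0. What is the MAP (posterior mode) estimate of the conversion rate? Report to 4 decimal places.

The Beta prior is conjugate to a Binomial/Bernoulli likelihood; the update adds successes to α and failures to β.
Posterior: Beta(α+k, β+n−k) = Beta(5.3+7, 10.2+10) = Beta(12.3, 20.2).
Mode of Beta(a,b) for a,b>1 is (a−1)/(a+b−2) = 11.3/30.5 = 0.3705.

0.3705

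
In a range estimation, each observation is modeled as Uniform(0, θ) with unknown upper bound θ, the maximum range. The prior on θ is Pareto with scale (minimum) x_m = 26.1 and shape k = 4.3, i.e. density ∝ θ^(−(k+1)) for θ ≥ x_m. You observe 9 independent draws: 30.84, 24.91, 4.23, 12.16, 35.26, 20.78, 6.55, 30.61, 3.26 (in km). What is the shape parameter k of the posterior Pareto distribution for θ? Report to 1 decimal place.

A Pareto(scale x_m, shape k) prior on the upper bound θ of Uniform(0, θ) is conjugate: posterior is Pareto(max(x_m, max xᵢ), k + n).
Sample maximum = 35.26; prior scale x_m = 26.1 → posterior scale = max = 35.26.
Posterior shape = 4.3 + 9 = 13.3.
Posterior shape k = 13.3.

13.3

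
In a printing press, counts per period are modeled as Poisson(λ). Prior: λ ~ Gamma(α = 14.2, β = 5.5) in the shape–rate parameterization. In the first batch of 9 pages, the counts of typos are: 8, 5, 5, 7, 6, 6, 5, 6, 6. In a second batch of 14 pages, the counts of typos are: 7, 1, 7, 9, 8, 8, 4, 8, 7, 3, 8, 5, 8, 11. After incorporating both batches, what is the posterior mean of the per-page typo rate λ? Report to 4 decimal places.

With a Gamma(shape α, rate β) prior, the Poisson likelihood is conjugate: the posterior is Gamma(α + ΣXᵢ, β + n).
Batch 1: sum of counts S = 54 over n = 9 pages.
After batch 1: Gamma(α+S, β+n) = Gamma(14.2+54, 5.5+9) = Gamma(68.2, 14.5).
Batch 2: sum of counts S = 94 over n = 14 pages.
After batch 2: Gamma(α+S, β+n) = Gamma(68.2+94, 14.5+14) = Gamma(162.2, 28.5).
Posterior mean = α/β = 162.2/28.5 = 5.6912.

5.6912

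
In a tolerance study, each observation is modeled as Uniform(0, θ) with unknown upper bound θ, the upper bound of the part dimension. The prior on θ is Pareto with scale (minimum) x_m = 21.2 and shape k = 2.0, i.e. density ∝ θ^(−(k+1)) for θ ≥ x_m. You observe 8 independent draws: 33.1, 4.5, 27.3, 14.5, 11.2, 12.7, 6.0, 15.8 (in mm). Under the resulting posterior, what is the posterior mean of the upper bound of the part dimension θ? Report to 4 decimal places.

A Pareto(scale x_m, shape k) prior on the upper bound θ of Uniform(0, θ) is conjugate: posterior is Pareto(max(x_m, max xᵢ), k + n).
Sample maximum = 33.1; prior scale x_m = 21.2 → posterior scale = max = 33.1.
Posterior shape = 2.0 + 8 = 10.0.
E[θ|data] = k·x_m/(k−1) = 10.0·33.1/9.0 = 36.7778.

36.7778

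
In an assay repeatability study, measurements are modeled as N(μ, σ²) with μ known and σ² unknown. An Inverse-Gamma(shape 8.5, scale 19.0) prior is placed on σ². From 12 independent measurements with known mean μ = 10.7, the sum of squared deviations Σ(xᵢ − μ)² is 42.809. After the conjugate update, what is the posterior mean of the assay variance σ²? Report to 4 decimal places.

With known mean μ and an Inverse-Gamma(α, β) prior on σ², the Normal likelihood is conjugate: posterior is Inv-Gamma(α + n/2, β + Σ(xᵢ−μ)²/2).
Posterior: Inv-Gamma(8.5 + 12/2, 19.0 + 42.809/2) = Inv-Gamma(14.50, 40.4045).
E[σ²|data] = β/(α−1) = 40.4045/13.50 = 2.9929.

2.9929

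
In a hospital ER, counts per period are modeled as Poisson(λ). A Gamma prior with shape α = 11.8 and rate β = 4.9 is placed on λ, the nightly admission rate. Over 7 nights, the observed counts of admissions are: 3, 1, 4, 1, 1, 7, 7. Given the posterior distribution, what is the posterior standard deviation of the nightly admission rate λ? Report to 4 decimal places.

With a Gamma(shape α, rate β) prior, the Poisson likelihood is conjugate: the posterior is Gamma(α + ΣXᵢ, β + n).
Sum of counts S = 24 over n = 7 nights.
Posterior: Gamma(α+S, β+n) = Gamma(11.8+24, 4.9+7) = Gamma(35.8, 11.9).
SD = √α/β = √35.8/11.9 = 0.5028.

0.5028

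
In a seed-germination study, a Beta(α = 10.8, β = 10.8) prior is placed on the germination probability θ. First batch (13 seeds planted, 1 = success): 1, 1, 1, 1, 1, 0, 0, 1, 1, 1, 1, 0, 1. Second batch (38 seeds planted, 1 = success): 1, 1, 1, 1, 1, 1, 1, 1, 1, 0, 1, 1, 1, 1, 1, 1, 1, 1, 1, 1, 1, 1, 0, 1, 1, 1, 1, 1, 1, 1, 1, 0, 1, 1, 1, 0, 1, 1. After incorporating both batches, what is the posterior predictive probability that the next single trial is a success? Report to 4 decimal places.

The Beta prior is conjugate to a Binomial/Bernoulli likelihood; the update adds successes to α and failures to β.
After batch 1: Beta(10.8+10, 10.8+3) = Beta(20.8, 13.8).
After batch 2: Beta(20.8+34, 13.8+4) = Beta(54.8, 17.8).
For a single future Bernoulli trial, P(success | data) = α/(α+β) = 0.7548.

0.7548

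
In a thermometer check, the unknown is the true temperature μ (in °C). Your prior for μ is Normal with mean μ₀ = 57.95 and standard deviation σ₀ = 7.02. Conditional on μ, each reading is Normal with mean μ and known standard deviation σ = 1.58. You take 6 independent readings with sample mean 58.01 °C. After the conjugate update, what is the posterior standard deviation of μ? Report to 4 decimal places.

For Normal data with known variance σ², a Normal(μ₀, σ₀²) prior on μ is conjugate. Posterior precision = 1/σ₀² + n/σ²; posterior mean is the precision-weighted average of μ₀ and x̄.
σ₀² = 7.02² = 49.2804, σ² = 1.58² = 2.4964; σ² + n·σ₀² = 2.4964 + 6·49.2804 = 298.1788.
Posterior precision = 1/σ₀² + n/σ² = 1/49.2804 + 6/2.4964 = (σ² + n·σ₀²)/(σ₀²σ²) = 298.1788/(49.2804·2.4964); posterior variance σₙ² = σ₀²σ²/(σ² + n·σ₀²) = 49.2804·2.4964/298.1788 = 0.412583.
Posterior SD = √σₙ² = √(49.2804·2.4964/298.1788) = 0.6423.

0.6423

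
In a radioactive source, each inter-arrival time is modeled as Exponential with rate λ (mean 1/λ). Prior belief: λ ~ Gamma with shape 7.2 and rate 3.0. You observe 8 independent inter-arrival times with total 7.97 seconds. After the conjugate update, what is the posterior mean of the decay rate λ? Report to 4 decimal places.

1.3856

With a Gamma(shape α, rate β) prior on the exponential rate λ, the posterior after n observations with total T = Σxᵢ is Gamma(α+n, β+T).
Posterior: Gamma(7.2+8, 3.0+7.97) = Gamma(15.2, 10.97).
Posterior mean of λ = α/β = 15.2/10.97 = 1.3856.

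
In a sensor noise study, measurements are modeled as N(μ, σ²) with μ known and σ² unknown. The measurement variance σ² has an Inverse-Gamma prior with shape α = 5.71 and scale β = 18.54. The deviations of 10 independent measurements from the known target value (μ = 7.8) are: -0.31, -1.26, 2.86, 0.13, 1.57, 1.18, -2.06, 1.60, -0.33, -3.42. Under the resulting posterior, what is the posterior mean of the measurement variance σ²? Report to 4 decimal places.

3.5750

With known mean μ and an Inverse-Gamma(α, β) prior on σ², the Normal likelihood is conjugate: posterior is Inv-Gamma(α + n/2, β + Σ(xᵢ−μ)²/2).
Σ(xᵢ−μ)² = (-0.31)² + (-1.26)² + (2.86)² + (0.13)² + (1.57)² + (1.18)² + (-2.06)² + (1.60)² + (-0.33)² + (-3.42)² = 32.3464.
Posterior: Inv-Gamma(5.71 + 10/2, 18.54 + 32.3464/2) = Inv-Gamma(10.71, 34.71320).
E[σ²|data] = β/(α−1) = 34.71320/9.71 = 3.5750.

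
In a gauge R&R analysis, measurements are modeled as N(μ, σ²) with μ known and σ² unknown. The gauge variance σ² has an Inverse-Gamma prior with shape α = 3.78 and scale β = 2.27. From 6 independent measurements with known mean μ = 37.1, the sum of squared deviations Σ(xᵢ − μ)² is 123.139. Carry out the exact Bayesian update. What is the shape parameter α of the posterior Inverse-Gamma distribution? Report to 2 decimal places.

6.78

With known mean μ and an Inverse-Gamma(α, β) prior on σ², the Normal likelihood is conjugate: posterior is Inv-Gamma(α + n/2, β + Σ(xᵢ−μ)²/2).
Posterior: Inv-Gamma(3.78 + 6/2, 2.27 + 123.139/2) = Inv-Gamma(6.78, 63.8395).
Posterior α = 6.78.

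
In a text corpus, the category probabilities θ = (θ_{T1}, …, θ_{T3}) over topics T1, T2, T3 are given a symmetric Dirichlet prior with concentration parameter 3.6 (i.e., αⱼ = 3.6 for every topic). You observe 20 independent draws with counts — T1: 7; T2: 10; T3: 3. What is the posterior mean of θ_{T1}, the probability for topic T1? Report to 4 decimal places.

The Dirichlet prior is conjugate to the Multinomial likelihood: each posterior αⱼ = prior αⱼ + observed count nⱼ.
Posterior concentration: (10.6, 13.6, 6.6), total = 30.8.
E[θ_{T1}|data] = α_{T1}/Σα = 10.6/30.8 = 0.3442.

0.3442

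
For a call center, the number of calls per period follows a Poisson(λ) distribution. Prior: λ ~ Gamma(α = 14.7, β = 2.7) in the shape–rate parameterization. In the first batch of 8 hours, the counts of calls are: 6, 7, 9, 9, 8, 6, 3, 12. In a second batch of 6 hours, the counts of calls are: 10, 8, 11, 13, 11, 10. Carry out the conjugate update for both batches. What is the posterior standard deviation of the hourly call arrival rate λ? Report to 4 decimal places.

0.7027

With a Gamma(shape α, rate β) prior, the Poisson likelihood is conjugate: the posterior is Gamma(α + ΣXᵢ, β + n).
Batch 1: sum of counts S = 60 over n = 8 hours.
After batch 1: Gamma(α+S, β+n) = Gamma(14.7+60, 2.7+8) = Gamma(74.7, 10.7).
Batch 2: sum of counts S = 63 over n = 6 hours.
After batch 2: Gamma(α+S, β+n) = Gamma(74.7+63, 10.7+6) = Gamma(137.7, 16.7).
SD = √α/β = √137.7/16.7 = 0.7027.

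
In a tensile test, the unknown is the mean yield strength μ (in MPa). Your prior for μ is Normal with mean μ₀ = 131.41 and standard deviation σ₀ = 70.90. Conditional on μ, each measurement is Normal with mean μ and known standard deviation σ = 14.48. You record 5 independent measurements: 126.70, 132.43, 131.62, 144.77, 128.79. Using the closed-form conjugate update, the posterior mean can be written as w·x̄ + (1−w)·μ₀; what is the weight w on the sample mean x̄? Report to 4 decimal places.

0.9917

For Normal data with known variance σ², a Normal(μ₀, σ₀²) prior on μ is conjugate. Posterior precision = 1/σ₀² + n/σ²; posterior mean is the precision-weighted average of μ₀ and x̄.
σ₀² = 70.90² = 5026.81, σ² = 14.48² = 209.6704. Prior precision 1/σ₀² = 1/5026.81; data precision n/σ² = 5/209.6704.
w = (n/σ²)/(1/σ₀² + n/σ²) = n·σ₀²/(σ² + n·σ₀²) = 5·5026.81/(209.6704 + 5·5026.81) = 25134.05/25343.7204 = 0.9917.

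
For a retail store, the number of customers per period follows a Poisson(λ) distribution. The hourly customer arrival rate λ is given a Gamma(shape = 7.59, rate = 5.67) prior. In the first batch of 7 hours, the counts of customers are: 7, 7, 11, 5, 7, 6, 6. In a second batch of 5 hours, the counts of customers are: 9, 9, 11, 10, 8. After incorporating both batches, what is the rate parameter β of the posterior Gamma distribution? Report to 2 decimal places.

With a Gamma(shape α, rate β) prior, the Poisson likelihood is conjugate: the posterior is Gamma(α + ΣXᵢ, β + n).
Batch 1: sum of counts S = 49 over n = 7 hours.
After batch 1: Gamma(α+S, β+n) = Gamma(7.59+49, 5.67+7) = Gamma(56.59, 12.67).
Batch 2: sum of counts S = 47 over n = 5 hours.
After batch 2: Gamma(α+S, β+n) = Gamma(56.59+47, 12.67+5) = Gamma(103.59, 17.67).
Posterior β = 17.67.

17.67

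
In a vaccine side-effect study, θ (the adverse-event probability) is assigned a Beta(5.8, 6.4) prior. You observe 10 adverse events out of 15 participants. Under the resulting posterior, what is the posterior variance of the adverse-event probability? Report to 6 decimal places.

0.008633

The Beta prior is conjugate to a Binomial/Bernoulli likelihood; the update adds successes to α and failures to β.
Posterior: Beta(α+k, β+n−k) = Beta(5.8+10, 6.4+5) = Beta(15.8, 11.4).
Var = αβ/((α+β)²(α+β+1)) = 15.8·11.4/(27.2²·28.2) = 0.008633.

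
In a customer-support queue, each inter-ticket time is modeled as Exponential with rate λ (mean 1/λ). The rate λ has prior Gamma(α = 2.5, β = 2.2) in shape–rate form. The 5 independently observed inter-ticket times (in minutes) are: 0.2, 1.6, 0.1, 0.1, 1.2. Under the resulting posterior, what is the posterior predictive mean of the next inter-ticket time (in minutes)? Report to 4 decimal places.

0.8308

With a Gamma(shape α, rate β) prior on the exponential rate λ, the posterior after n observations with total T = Σxᵢ is Gamma(α+n, β+T).
Sum of observations T = 3.2 minutes; n = 5.
Posterior: Gamma(2.5+5, 2.2+3.2) = Gamma(7.5, 5.4).
The predictive distribution for the next observation is Lomax; its mean is β/(α−1) = 5.4/6.5 = 0.8308.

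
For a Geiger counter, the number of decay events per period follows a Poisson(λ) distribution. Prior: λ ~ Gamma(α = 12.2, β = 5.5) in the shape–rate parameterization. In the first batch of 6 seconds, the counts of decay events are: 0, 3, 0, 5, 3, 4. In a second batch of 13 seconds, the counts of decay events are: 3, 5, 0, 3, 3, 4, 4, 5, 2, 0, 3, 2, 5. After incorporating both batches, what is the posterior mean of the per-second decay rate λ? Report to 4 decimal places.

2.7020

With a Gamma(shape α, rate β) prior, the Poisson likelihood is conjugate: the posterior is Gamma(α + ΣXᵢ, β + n).
Batch 1: sum of counts S = 15 over n = 6 seconds.
After batch 1: Gamma(α+S, β+n) = Gamma(12.2+15, 5.5+6) = Gamma(27.2, 11.5).
Batch 2: sum of counts S = 39 over n = 13 seconds.
After batch 2: Gamma(α+S, β+n) = Gamma(27.2+39, 11.5+13) = Gamma(66.2, 24.5).
Posterior mean = α/β = 66.2/24.5 = 2.7020.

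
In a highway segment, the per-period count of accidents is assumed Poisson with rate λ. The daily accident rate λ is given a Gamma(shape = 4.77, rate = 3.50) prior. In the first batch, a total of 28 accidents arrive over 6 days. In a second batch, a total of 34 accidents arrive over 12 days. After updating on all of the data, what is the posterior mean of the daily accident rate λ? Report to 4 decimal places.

3.1056

With a Gamma(shape α, rate β) prior, the Poisson likelihood is conjugate: the posterior is Gamma(α + ΣXᵢ, β + n).
After batch 1: Gamma(α+S, β+n) = Gamma(4.77+28, 3.50+6) = Gamma(32.77, 9.50).
After batch 2: Gamma(α+S, β+n) = Gamma(32.77+34, 9.50+12) = Gamma(66.77, 21.50).
Posterior mean = α/β = 66.77/21.50 = 3.1056.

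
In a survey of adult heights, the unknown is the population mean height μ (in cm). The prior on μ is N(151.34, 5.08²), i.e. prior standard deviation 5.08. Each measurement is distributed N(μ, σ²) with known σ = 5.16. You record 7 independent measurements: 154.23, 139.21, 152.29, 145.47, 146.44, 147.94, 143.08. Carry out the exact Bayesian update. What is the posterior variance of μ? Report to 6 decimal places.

For Normal data with known variance σ², a Normal(μ₀, σ₀²) prior on μ is conjugate. Posterior precision = 1/σ₀² + n/σ²; posterior mean is the precision-weighted average of μ₀ and x̄.
σ₀² = 5.08² = 25.8064, σ² = 5.16² = 26.6256; σ² + n·σ₀² = 26.6256 + 7·25.8064 = 207.2704.
Posterior precision = 1/σ₀² + n/σ² = 1/25.8064 + 7/26.6256 = (σ² + n·σ₀²)/(σ₀²σ²) = 207.2704/(25.8064·26.6256); posterior variance σₙ² = σ₀²σ²/(σ² + n·σ₀²) = 25.8064·26.6256/207.2704 = 3.315046.

3.315046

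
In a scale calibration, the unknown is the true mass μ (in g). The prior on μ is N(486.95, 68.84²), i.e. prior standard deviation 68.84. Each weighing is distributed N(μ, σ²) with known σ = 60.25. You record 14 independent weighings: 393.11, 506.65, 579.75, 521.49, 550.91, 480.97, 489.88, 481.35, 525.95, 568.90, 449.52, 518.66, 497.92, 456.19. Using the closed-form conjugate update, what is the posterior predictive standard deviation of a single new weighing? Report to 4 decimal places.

62.2567

For Normal data with known variance σ², a Normal(μ₀, σ₀²) prior on μ is conjugate. Posterior precision = 1/σ₀² + n/σ²; posterior mean is the precision-weighted average of μ₀ and x̄.
σ₀² = 68.84² = 4738.9456, σ² = 60.25² = 3630.0625; σ² + n·σ₀² = 3630.0625 + 14·4738.9456 = 69975.3009.
Posterior precision = 1/σ₀² + n/σ² = 1/4738.9456 + 14/3630.0625 = (σ² + n·σ₀²)/(σ₀²σ²) = 69975.3009/(4738.9456·3630.0625); posterior variance σₙ² = σ₀²σ²/(σ² + n·σ₀²) = 4738.9456·3630.0625/69975.3009 = 245.839153.
Predictive variance for one new observation = σₙ² + σ² = 4738.9456·3630.0625/69975.3009 + 3630.0625 = σ²·(σ₀² + 69975.3009)/69975.3009 = 3630.0625·74714.2465/69975.3009 = 3875.901653; SD = √(3630.0625·74714.2465/69975.3009) = 62.2567.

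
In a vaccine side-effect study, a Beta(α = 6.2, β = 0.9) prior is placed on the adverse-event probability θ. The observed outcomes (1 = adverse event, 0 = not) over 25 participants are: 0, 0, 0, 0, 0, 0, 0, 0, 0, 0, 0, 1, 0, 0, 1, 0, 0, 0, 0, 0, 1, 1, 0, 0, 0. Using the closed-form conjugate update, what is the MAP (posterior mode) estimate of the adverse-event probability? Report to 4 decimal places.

0.3056

The Beta prior is conjugate to a Binomial/Bernoulli likelihood; the update adds successes to α and failures to β.
Posterior: Beta(α+k, β+n−k) = Beta(6.2+4, 0.9+21) = Beta(10.2, 21.9).
Mode of Beta(a,b) for a,b>1 is (a−1)/(a+b−2) = 9.2/30.1 = 0.3056.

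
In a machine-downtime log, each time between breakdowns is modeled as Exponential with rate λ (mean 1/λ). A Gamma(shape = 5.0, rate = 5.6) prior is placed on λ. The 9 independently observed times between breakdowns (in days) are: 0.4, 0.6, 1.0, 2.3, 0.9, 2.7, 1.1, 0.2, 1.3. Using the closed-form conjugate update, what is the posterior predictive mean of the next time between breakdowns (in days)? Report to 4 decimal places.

1.2385

With a Gamma(shape α, rate β) prior on the exponential rate λ, the posterior after n observations with total T = Σxᵢ is Gamma(α+n, β+T).
Sum of observations T = 10.5 days; n = 9.
Posterior: Gamma(5.0+9, 5.6+10.5) = Gamma(14.0, 16.1).
The predictive distribution for the next observation is Lomax; its mean is β/(α−1) = 16.1/13.0 = 1.2385.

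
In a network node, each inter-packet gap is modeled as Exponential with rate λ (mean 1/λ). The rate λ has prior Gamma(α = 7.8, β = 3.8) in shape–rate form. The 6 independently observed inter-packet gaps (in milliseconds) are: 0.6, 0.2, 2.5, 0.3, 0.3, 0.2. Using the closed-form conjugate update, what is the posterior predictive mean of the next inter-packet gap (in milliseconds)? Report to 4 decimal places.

With a Gamma(shape α, rate β) prior on the exponential rate λ, the posterior after n observations with total T = Σxᵢ is Gamma(α+n, β+T).
Sum of observations T = 4.1 milliseconds; n = 6.
Posterior: Gamma(7.8+6, 3.8+4.1) = Gamma(13.8, 7.9).
The predictive distribution for the next observation is Lomax; its mean is β/(α−1) = 7.9/12.8 = 0.6172.

0.6172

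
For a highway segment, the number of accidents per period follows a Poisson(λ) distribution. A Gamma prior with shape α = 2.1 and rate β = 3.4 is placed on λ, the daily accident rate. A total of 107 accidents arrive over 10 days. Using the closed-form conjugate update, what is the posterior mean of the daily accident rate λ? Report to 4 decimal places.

8.1418

With a Gamma(shape α, rate β) prior, the Poisson likelihood is conjugate: the posterior is Gamma(α + ΣXᵢ, β + n).
Posterior: Gamma(α+S, β+n) = Gamma(2.1+107, 3.4+10) = Gamma(109.1, 13.4).
Posterior mean = α/β = 109.1/13.4 = 8.1418.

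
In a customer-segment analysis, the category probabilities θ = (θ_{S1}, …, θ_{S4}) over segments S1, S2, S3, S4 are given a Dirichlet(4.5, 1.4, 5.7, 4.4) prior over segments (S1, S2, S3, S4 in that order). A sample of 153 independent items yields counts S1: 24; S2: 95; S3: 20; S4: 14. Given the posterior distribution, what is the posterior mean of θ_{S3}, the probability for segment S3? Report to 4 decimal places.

The Dirichlet prior is conjugate to the Multinomial likelihood: each posterior αⱼ = prior αⱼ + observed count nⱼ.
Posterior concentration: (28.5, 96.4, 25.7, 18.4), total = 169.0.
E[θ_{S3}|data] = α_{S3}/Σα = 25.7/169.0 = 0.1521.

0.1521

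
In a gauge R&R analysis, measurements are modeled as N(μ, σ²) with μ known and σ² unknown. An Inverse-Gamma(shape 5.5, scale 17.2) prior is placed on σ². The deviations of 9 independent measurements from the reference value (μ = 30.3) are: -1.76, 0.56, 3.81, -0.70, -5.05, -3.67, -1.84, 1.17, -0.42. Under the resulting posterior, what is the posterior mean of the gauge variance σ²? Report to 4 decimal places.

5.3733

With known mean μ and an Inverse-Gamma(α, β) prior on σ², the Normal likelihood is conjugate: posterior is Inv-Gamma(α + n/2, β + Σ(xᵢ−μ)²/2).
Σ(xᵢ−μ)² = (-1.76)² + (0.56)² + (3.81)² + (-0.70)² + (-5.05)² + (-3.67)² + (-1.84)² + (1.17)² + (-0.42)² = 62.3196.
Posterior: Inv-Gamma(5.5 + 9/2, 17.2 + 62.3196/2) = Inv-Gamma(10.00, 48.35980).
E[σ²|data] = β/(α−1) = 48.35980/9.00 = 5.3733.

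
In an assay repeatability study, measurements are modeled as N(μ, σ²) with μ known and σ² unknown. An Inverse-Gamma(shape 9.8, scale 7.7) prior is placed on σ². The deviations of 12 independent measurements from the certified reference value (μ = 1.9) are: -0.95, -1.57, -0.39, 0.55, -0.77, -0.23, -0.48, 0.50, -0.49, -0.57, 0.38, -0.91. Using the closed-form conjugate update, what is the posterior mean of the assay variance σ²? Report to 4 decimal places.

0.7394

With known mean μ and an Inverse-Gamma(α, β) prior on σ², the Normal likelihood is conjugate: posterior is Inv-Gamma(α + n/2, β + Σ(xᵢ−μ)²/2).
Σ(xᵢ−μ)² = (-0.95)² + (-1.57)² + (-0.39)² + (0.55)² + (-0.77)² + (-0.23)² + (-0.48)² + (0.50)² + (-0.49)² + (-0.57)² + (0.38)² + (-0.91)² = 6.4857.
Posterior: Inv-Gamma(9.8 + 12/2, 7.7 + 6.4857/2) = Inv-Gamma(15.80, 10.94285).
E[σ²|data] = β/(α−1) = 10.94285/14.80 = 0.7394.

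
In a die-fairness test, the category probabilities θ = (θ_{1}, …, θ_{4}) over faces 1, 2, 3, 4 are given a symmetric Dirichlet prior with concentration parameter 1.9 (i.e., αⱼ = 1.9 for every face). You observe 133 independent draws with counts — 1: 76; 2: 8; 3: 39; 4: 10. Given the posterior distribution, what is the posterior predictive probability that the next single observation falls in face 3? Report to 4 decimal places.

The Dirichlet prior is conjugate to the Multinomial likelihood: each posterior αⱼ = prior αⱼ + observed count nⱼ.
Posterior concentration: (77.9, 9.9, 40.9, 11.9), total = 140.6.
P(next = 3 | data) = α_{3}/Σα = 0.2909.

0.2909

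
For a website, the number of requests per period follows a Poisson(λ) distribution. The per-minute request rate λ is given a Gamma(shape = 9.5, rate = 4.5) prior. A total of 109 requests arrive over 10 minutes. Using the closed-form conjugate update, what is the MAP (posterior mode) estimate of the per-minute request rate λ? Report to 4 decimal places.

With a Gamma(shape α, rate β) prior, the Poisson likelihood is conjugate: the posterior is Gamma(α + ΣXᵢ, β + n).
Posterior: Gamma(α+S, β+n) = Gamma(9.5+109, 4.5+10) = Gamma(118.5, 14.5).
Mode of Gamma(α,β) for α≥1 is (α−1)/β = 117.5/14.5 = 8.1034.

8.1034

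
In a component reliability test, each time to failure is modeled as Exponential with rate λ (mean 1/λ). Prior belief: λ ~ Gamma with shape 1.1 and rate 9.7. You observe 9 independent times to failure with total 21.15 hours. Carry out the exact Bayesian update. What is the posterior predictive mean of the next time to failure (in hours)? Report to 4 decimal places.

3.3901

With a Gamma(shape α, rate β) prior on the exponential rate λ, the posterior after n observations with total T = Σxᵢ is Gamma(α+n, β+T).
Posterior: Gamma(1.1+9, 9.7+21.15) = Gamma(10.1, 30.85).
The predictive distribution for the next observation is Lomax; its mean is β/(α−1) = 30.85/9.1 = 3.3901.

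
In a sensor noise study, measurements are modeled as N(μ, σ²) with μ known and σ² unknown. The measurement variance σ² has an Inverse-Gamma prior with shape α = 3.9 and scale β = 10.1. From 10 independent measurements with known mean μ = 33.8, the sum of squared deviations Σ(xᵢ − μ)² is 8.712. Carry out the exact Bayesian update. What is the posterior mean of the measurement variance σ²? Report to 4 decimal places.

With known mean μ and an Inverse-Gamma(α, β) prior on σ², the Normal likelihood is conjugate: posterior is Inv-Gamma(α + n/2, β + Σ(xᵢ−μ)²/2).
Posterior: Inv-Gamma(3.9 + 10/2, 10.1 + 8.712/2) = Inv-Gamma(8.90, 14.4560).
E[σ²|data] = β/(α−1) = 14.4560/7.90 = 1.8299.

1.8299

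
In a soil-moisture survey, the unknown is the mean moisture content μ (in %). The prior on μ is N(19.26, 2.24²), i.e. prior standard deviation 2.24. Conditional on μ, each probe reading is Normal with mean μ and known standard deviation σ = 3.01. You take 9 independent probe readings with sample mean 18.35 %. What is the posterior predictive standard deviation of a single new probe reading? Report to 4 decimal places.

For Normal data with known variance σ², a Normal(μ₀, σ₀²) prior on μ is conjugate. Posterior precision = 1/σ₀² + n/σ²; posterior mean is the precision-weighted average of μ₀ and x̄.
σ₀² = 2.24² = 5.0176, σ² = 3.01² = 9.0601; σ² + n·σ₀² = 9.0601 + 9·5.0176 = 54.2185.
Posterior precision = 1/σ₀² + n/σ² = 1/5.0176 + 9/9.0601 = (σ² + n·σ₀²)/(σ₀²σ²) = 54.2185/(5.0176·9.0601); posterior variance σₙ² = σ₀²σ²/(σ² + n·σ₀²) = 5.0176·9.0601/54.2185 = 0.838458.
Predictive variance for one new observation = σₙ² + σ² = 5.0176·9.0601/54.2185 + 9.0601 = σ²·(σ₀² + 54.2185)/54.2185 = 9.0601·59.2361/54.2185 = 9.898558; SD = √(9.0601·59.2361/54.2185) = 3.1462.

3.1462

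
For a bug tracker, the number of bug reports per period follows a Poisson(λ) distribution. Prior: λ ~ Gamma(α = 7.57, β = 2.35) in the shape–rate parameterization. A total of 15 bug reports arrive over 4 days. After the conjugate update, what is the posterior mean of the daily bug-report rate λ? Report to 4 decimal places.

3.5543

With a Gamma(shape α, rate β) prior, the Poisson likelihood is conjugate: the posterior is Gamma(α + ΣXᵢ, β + n).
Posterior: Gamma(α+S, β+n) = Gamma(7.57+15, 2.35+4) = Gamma(22.57, 6.35).
Posterior mean = α/β = 22.57/6.35 = 3.5543.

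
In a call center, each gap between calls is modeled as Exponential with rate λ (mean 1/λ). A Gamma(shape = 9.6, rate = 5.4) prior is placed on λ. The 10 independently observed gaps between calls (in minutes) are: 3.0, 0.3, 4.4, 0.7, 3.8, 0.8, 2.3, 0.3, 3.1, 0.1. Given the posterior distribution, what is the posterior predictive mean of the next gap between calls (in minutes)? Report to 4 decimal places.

With a Gamma(shape α, rate β) prior on the exponential rate λ, the posterior after n observations with total T = Σxᵢ is Gamma(α+n, β+T).
Sum of observations T = 18.8 minutes; n = 10.
Posterior: Gamma(9.6+10, 5.4+18.8) = Gamma(19.6, 24.2).
The predictive distribution for the next observation is Lomax; its mean is β/(α−1) = 24.2/18.6 = 1.3011.

1.3011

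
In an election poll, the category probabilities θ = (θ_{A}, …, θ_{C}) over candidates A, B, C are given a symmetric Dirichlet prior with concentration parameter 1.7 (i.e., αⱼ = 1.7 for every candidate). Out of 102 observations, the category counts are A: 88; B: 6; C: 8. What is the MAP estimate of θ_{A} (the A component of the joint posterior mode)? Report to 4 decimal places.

0.8521

The Dirichlet prior is conjugate to the Multinomial likelihood: each posterior αⱼ = prior αⱼ + observed count nⱼ.
Posterior concentration: (89.7, 7.7, 9.7), total = 107.1.
Joint mode component: (α_{A}−1)/(Σα−K) = 88.7/104.1 = 0.8521.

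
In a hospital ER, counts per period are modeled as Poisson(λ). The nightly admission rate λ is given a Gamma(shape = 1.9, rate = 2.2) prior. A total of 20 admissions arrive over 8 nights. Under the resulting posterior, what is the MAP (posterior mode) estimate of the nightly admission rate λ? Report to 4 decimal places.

With a Gamma(shape α, rate β) prior, the Poisson likelihood is conjugate: the posterior is Gamma(α + ΣXᵢ, β + n).
Posterior: Gamma(α+S, β+n) = Gamma(1.9+20, 2.2+8) = Gamma(21.9, 10.2).
Mode of Gamma(α,β) for α≥1 is (α−1)/β = 20.9/10.2 = 2.0490.

2.0490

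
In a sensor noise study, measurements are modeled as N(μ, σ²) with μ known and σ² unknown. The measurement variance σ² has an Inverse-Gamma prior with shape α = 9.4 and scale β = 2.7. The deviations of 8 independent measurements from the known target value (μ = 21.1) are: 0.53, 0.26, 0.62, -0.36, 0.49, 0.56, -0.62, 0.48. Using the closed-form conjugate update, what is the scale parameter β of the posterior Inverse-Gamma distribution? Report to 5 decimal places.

With known mean μ and an Inverse-Gamma(α, β) prior on σ², the Normal likelihood is conjugate: posterior is Inv-Gamma(α + n/2, β + Σ(xᵢ−μ)²/2).
Σ(xᵢ−μ)² = (0.53)² + (0.26)² + (0.62)² + (-0.36)² + (0.49)² + (0.56)² + (-0.62)² + (0.48)² = 2.0310.
Posterior: Inv-Gamma(9.4 + 8/2, 2.7 + 2.0310/2) = Inv-Gamma(13.40, 3.71550).
Posterior β = 3.71550.

3.71550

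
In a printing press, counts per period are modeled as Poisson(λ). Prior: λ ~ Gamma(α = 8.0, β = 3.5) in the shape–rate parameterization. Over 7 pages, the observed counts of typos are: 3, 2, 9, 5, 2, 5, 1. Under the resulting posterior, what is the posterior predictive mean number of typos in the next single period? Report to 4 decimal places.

3.3333

With a Gamma(shape α, rate β) prior, the Poisson likelihood is conjugate: the posterior is Gamma(α + ΣXᵢ, β + n).
Sum of counts S = 27 over n = 7 pages.
Posterior: Gamma(α+S, β+n) = Gamma(8.0+27, 3.5+7) = Gamma(35.0, 10.5).
The predictive distribution for one future period is NegBinom with mean α/β = 3.3333.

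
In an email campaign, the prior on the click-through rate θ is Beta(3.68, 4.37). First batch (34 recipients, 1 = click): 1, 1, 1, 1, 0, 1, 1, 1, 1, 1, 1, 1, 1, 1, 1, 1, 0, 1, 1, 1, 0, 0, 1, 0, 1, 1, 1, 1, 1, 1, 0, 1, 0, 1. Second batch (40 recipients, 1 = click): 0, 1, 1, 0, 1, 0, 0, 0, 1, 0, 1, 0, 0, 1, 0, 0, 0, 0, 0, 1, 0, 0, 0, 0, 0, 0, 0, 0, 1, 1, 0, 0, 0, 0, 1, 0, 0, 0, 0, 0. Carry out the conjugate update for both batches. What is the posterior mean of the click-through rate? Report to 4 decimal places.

0.4958

The Beta prior is conjugate to a Binomial/Bernoulli likelihood; the update adds successes to α and failures to β.
After batch 1: Beta(3.68+27, 4.37+7) = Beta(30.68, 11.37).
After batch 2: Beta(30.68+10, 11.37+30) = Beta(40.68, 41.37).
Posterior mean = α/(α+β) = 40.68/82.05 = 0.4958.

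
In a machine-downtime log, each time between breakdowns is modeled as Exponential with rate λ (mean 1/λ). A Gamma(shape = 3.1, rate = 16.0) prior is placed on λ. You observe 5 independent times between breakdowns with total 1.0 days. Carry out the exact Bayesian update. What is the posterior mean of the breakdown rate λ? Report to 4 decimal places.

0.4765

With a Gamma(shape α, rate β) prior on the exponential rate λ, the posterior after n observations with total T = Σxᵢ is Gamma(α+n, β+T).
Posterior: Gamma(3.1+5, 16.0+1.0) = Gamma(8.1, 17.0).
Posterior mean of λ = α/β = 8.1/17.0 = 0.4765.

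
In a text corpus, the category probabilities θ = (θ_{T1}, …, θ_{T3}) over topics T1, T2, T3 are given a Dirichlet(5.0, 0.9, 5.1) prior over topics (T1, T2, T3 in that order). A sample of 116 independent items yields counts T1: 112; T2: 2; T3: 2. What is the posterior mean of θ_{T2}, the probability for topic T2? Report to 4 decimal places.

The Dirichlet prior is conjugate to the Multinomial likelihood: each posterior αⱼ = prior αⱼ + observed count nⱼ.
Posterior concentration: (117.0, 2.9, 7.1), total = 127.0.
E[θ_{T2}|data] = α_{T2}/Σα = 2.9/127.0 = 0.0228.

0.0228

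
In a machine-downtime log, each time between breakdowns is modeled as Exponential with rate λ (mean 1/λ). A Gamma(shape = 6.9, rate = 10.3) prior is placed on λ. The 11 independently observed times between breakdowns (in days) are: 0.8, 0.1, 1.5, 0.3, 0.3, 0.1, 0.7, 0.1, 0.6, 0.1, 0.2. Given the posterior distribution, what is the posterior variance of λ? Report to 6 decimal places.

With a Gamma(shape α, rate β) prior on the exponential rate λ, the posterior after n observations with total T = Σxᵢ is Gamma(α+n, β+T).
Sum of observations T = 4.8 days; n = 11.
Posterior: Gamma(6.9+11, 10.3+4.8) = Gamma(17.9, 15.1).
Var = α/β² = 0.078505.

0.078505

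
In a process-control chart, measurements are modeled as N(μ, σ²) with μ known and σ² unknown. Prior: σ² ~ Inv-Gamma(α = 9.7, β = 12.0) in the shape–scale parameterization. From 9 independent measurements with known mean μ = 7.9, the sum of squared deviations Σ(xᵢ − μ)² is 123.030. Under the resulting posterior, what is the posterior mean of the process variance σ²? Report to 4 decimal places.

5.5693

With known mean μ and an Inverse-Gamma(α, β) prior on σ², the Normal likelihood is conjugate: posterior is Inv-Gamma(α + n/2, β + Σ(xᵢ−μ)²/2).
Posterior: Inv-Gamma(9.7 + 9/2, 12.0 + 123.030/2) = Inv-Gamma(14.20, 73.5150).
E[σ²|data] = β/(α−1) = 73.5150/13.20 = 5.5693.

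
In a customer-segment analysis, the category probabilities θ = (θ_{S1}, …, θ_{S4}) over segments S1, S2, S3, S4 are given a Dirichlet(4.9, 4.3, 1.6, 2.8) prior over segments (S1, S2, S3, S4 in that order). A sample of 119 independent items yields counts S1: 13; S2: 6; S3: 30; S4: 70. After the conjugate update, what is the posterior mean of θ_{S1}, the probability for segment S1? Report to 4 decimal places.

0.1350

The Dirichlet prior is conjugate to the Multinomial likelihood: each posterior αⱼ = prior αⱼ + observed count nⱼ.
Posterior concentration: (17.9, 10.3, 31.6, 72.8), total = 132.6.
E[θ_{S1}|data] = α_{S1}/Σα = 17.9/132.6 = 0.1350.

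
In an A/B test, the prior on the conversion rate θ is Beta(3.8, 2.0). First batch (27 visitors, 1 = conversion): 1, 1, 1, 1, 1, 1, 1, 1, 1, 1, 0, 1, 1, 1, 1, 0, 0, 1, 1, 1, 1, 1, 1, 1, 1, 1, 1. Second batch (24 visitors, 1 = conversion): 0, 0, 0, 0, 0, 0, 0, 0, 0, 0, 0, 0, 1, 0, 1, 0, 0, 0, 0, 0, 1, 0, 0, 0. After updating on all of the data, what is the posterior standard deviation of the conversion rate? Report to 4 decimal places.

The Beta prior is conjugate to a Binomial/Bernoulli likelihood; the update adds successes to α and failures to β.
After batch 1: Beta(3.8+24, 2.0+3) = Beta(27.8, 5.0).
After batch 2: Beta(27.8+3, 5.0+21) = Beta(30.8, 26.0).
Var = αβ/((α+β)²(α+β+1)) = 30.8·26.0/(56.8²·57.8) = 0.00429437; SD = √0.00429437 = 0.0655.

0.0655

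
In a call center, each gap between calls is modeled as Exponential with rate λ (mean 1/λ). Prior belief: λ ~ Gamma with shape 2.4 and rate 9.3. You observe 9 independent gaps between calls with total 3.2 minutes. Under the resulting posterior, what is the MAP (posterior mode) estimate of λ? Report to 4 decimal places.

With a Gamma(shape α, rate β) prior on the exponential rate λ, the posterior after n observations with total T = Σxᵢ is Gamma(α+n, β+T).
Posterior: Gamma(2.4+9, 9.3+3.2) = Gamma(11.4, 12.5).
Mode = (α−1)/β = 0.8320.

0.8320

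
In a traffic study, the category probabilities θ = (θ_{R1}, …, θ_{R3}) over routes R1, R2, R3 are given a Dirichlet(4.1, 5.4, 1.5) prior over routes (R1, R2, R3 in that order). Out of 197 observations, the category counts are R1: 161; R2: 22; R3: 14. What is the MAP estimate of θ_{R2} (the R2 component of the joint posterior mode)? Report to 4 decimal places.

0.1288

The Dirichlet prior is conjugate to the Multinomial likelihood: each posterior αⱼ = prior αⱼ + observed count nⱼ.
Posterior concentration: (165.1, 27.4, 15.5), total = 208.0.
Joint mode component: (α_{R2}−1)/(Σα−K) = 26.4/205.0 = 0.1288.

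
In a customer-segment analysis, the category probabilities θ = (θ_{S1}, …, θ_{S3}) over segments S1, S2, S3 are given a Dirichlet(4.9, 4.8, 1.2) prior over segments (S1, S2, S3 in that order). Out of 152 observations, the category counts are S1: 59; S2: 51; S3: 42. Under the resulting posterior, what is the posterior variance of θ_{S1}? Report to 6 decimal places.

The Dirichlet prior is conjugate to the Multinomial likelihood: each posterior αⱼ = prior αⱼ + observed count nⱼ.
Posterior concentration: (63.9, 55.8, 43.2), total = 162.9.
Var[θ_j] = α_j(Σα−α_j)/((Σα)²(Σα+1)) = 63.9·99.0/(162.9²·163.9) = 0.001455.

0.001455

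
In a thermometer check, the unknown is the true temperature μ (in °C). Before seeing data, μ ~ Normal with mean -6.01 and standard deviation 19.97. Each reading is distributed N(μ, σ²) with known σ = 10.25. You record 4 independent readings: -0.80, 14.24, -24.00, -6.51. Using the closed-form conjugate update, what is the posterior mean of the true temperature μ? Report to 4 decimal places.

-4.3752

For Normal data with known variance σ², a Normal(μ₀, σ₀²) prior on μ is conjugate. Posterior precision = 1/σ₀² + n/σ²; posterior mean is the precision-weighted average of μ₀ and x̄.
Σxᵢ = (-0.80) + 14.24 + (-24.00) + (-6.51) = -17.07, so n·x̄ = -17.07.
σ₀² = 19.97² = 398.8009, σ² = 10.25² = 105.0625; σ² + n·σ₀² = 105.0625 + 4·398.8009 = 1700.2661.
Posterior mean = (μ₀/σ₀² + n·x̄/σ²)/(1/σ₀² + n/σ²) = (σ²·μ₀ + σ₀²·n·x̄)/(σ² + n·σ₀²) = (105.0625·(-6.01) + 398.8009·(-17.07))/1700.2661 = -7438.956988/1700.2661 = -4.3752.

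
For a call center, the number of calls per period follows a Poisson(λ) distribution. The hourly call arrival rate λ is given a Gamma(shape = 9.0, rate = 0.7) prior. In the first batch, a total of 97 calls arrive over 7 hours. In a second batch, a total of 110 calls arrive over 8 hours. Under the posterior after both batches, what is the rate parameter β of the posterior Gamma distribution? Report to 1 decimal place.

15.7

With a Gamma(shape α, rate β) prior, the Poisson likelihood is conjugate: the posterior is Gamma(α + ΣXᵢ, β + n).
After batch 1: Gamma(α+S, β+n) = Gamma(9.0+97, 0.7+7) = Gamma(106.0, 7.7).
After batch 2: Gamma(α+S, β+n) = Gamma(106.0+110, 7.7+8) = Gamma(216.0, 15.7).
Posterior β = 15.7.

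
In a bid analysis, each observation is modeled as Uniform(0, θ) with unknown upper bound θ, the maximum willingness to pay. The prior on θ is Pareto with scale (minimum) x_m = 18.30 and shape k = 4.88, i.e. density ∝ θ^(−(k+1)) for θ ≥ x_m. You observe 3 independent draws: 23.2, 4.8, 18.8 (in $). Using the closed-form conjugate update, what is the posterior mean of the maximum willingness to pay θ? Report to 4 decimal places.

A Pareto(scale x_m, shape k) prior on the upper bound θ of Uniform(0, θ) is conjugate: posterior is Pareto(max(x_m, max xᵢ), k + n).
Sample maximum = 23.2; prior scale x_m = 18.30 → posterior scale = max = 23.20.
Posterior shape = 4.88 + 3 = 7.88.
E[θ|data] = k·x_m/(k−1) = 7.88·23.20/6.88 = 26.5721.

26.5721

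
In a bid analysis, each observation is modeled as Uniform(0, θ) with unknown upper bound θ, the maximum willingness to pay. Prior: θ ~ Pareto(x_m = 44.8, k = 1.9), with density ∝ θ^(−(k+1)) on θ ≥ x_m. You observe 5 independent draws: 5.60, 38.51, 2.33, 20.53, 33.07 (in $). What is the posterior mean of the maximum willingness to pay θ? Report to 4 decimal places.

52.3932

A Pareto(scale x_m, shape k) prior on the upper bound θ of Uniform(0, θ) is conjugate: posterior is Pareto(max(x_m, max xᵢ), k + n).
Sample maximum = 38.51; prior scale x_m = 44.8 → posterior scale = max = 44.80.
Posterior shape = 1.9 + 5 = 6.9.
E[θ|data] = k·x_m/(k−1) = 6.9·44.80/5.9 = 52.3932.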